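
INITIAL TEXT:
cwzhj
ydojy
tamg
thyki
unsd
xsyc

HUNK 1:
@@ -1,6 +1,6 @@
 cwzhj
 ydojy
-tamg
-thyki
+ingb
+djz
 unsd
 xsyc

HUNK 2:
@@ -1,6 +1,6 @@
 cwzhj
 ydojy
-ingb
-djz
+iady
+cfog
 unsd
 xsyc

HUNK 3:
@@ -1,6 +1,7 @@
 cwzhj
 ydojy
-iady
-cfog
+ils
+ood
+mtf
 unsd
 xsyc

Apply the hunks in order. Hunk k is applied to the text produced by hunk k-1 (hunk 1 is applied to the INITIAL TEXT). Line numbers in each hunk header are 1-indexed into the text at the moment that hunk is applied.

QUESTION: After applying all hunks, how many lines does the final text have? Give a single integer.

Answer: 7

Derivation:
Hunk 1: at line 1 remove [tamg,thyki] add [ingb,djz] -> 6 lines: cwzhj ydojy ingb djz unsd xsyc
Hunk 2: at line 1 remove [ingb,djz] add [iady,cfog] -> 6 lines: cwzhj ydojy iady cfog unsd xsyc
Hunk 3: at line 1 remove [iady,cfog] add [ils,ood,mtf] -> 7 lines: cwzhj ydojy ils ood mtf unsd xsyc
Final line count: 7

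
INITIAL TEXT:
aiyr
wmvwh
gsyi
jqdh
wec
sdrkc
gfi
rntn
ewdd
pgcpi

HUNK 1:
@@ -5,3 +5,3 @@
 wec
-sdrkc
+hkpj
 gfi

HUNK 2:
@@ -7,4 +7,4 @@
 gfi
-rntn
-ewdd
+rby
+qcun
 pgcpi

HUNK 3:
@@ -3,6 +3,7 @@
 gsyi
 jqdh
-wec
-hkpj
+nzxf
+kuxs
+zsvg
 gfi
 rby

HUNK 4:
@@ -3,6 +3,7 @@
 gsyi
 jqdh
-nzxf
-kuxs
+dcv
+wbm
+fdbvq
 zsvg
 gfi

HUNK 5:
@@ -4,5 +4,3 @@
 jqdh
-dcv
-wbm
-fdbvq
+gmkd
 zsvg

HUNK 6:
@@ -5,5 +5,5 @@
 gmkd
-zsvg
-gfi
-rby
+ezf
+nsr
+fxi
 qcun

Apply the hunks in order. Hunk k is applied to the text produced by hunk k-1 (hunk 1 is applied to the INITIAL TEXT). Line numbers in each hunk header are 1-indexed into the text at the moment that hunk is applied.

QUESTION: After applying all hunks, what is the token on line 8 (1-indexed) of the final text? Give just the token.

Answer: fxi

Derivation:
Hunk 1: at line 5 remove [sdrkc] add [hkpj] -> 10 lines: aiyr wmvwh gsyi jqdh wec hkpj gfi rntn ewdd pgcpi
Hunk 2: at line 7 remove [rntn,ewdd] add [rby,qcun] -> 10 lines: aiyr wmvwh gsyi jqdh wec hkpj gfi rby qcun pgcpi
Hunk 3: at line 3 remove [wec,hkpj] add [nzxf,kuxs,zsvg] -> 11 lines: aiyr wmvwh gsyi jqdh nzxf kuxs zsvg gfi rby qcun pgcpi
Hunk 4: at line 3 remove [nzxf,kuxs] add [dcv,wbm,fdbvq] -> 12 lines: aiyr wmvwh gsyi jqdh dcv wbm fdbvq zsvg gfi rby qcun pgcpi
Hunk 5: at line 4 remove [dcv,wbm,fdbvq] add [gmkd] -> 10 lines: aiyr wmvwh gsyi jqdh gmkd zsvg gfi rby qcun pgcpi
Hunk 6: at line 5 remove [zsvg,gfi,rby] add [ezf,nsr,fxi] -> 10 lines: aiyr wmvwh gsyi jqdh gmkd ezf nsr fxi qcun pgcpi
Final line 8: fxi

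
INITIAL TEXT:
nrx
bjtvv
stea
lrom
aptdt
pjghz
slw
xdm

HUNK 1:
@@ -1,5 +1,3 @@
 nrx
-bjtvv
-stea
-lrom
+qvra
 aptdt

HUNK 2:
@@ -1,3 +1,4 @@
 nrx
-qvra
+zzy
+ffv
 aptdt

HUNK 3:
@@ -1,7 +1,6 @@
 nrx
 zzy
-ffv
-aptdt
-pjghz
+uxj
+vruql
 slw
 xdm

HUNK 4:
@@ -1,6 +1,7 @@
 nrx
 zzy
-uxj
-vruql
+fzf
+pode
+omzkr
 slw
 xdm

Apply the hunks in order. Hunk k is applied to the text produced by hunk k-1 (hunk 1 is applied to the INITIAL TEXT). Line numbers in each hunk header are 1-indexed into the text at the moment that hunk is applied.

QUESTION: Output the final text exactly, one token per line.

Answer: nrx
zzy
fzf
pode
omzkr
slw
xdm

Derivation:
Hunk 1: at line 1 remove [bjtvv,stea,lrom] add [qvra] -> 6 lines: nrx qvra aptdt pjghz slw xdm
Hunk 2: at line 1 remove [qvra] add [zzy,ffv] -> 7 lines: nrx zzy ffv aptdt pjghz slw xdm
Hunk 3: at line 1 remove [ffv,aptdt,pjghz] add [uxj,vruql] -> 6 lines: nrx zzy uxj vruql slw xdm
Hunk 4: at line 1 remove [uxj,vruql] add [fzf,pode,omzkr] -> 7 lines: nrx zzy fzf pode omzkr slw xdm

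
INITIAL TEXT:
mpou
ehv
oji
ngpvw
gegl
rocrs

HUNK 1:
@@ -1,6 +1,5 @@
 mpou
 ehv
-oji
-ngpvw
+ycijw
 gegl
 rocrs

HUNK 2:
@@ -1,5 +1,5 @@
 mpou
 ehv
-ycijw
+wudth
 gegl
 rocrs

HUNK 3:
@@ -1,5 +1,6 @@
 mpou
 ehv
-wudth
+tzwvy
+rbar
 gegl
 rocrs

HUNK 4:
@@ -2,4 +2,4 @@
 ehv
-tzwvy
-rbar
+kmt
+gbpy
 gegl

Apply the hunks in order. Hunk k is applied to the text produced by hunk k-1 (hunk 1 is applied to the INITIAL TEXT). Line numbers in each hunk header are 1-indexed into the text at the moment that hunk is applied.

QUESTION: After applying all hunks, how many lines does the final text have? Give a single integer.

Answer: 6

Derivation:
Hunk 1: at line 1 remove [oji,ngpvw] add [ycijw] -> 5 lines: mpou ehv ycijw gegl rocrs
Hunk 2: at line 1 remove [ycijw] add [wudth] -> 5 lines: mpou ehv wudth gegl rocrs
Hunk 3: at line 1 remove [wudth] add [tzwvy,rbar] -> 6 lines: mpou ehv tzwvy rbar gegl rocrs
Hunk 4: at line 2 remove [tzwvy,rbar] add [kmt,gbpy] -> 6 lines: mpou ehv kmt gbpy gegl rocrs
Final line count: 6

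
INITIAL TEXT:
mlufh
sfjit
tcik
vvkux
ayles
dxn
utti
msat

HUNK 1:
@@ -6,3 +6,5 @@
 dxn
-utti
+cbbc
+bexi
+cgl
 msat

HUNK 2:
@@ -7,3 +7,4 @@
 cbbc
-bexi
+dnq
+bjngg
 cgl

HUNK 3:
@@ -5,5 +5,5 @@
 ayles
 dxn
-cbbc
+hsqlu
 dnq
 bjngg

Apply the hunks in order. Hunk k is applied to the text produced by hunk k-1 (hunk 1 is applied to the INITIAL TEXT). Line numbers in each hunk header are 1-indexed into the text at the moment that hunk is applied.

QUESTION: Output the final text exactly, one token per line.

Hunk 1: at line 6 remove [utti] add [cbbc,bexi,cgl] -> 10 lines: mlufh sfjit tcik vvkux ayles dxn cbbc bexi cgl msat
Hunk 2: at line 7 remove [bexi] add [dnq,bjngg] -> 11 lines: mlufh sfjit tcik vvkux ayles dxn cbbc dnq bjngg cgl msat
Hunk 3: at line 5 remove [cbbc] add [hsqlu] -> 11 lines: mlufh sfjit tcik vvkux ayles dxn hsqlu dnq bjngg cgl msat

Answer: mlufh
sfjit
tcik
vvkux
ayles
dxn
hsqlu
dnq
bjngg
cgl
msat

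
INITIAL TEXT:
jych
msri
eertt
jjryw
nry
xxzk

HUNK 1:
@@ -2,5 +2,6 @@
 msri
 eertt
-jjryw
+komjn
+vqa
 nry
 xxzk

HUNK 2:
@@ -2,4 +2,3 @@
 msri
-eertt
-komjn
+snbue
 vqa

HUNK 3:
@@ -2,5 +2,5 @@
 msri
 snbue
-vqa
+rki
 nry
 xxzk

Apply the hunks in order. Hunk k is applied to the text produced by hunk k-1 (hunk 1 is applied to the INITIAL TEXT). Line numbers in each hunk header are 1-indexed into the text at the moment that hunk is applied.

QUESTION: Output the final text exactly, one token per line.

Hunk 1: at line 2 remove [jjryw] add [komjn,vqa] -> 7 lines: jych msri eertt komjn vqa nry xxzk
Hunk 2: at line 2 remove [eertt,komjn] add [snbue] -> 6 lines: jych msri snbue vqa nry xxzk
Hunk 3: at line 2 remove [vqa] add [rki] -> 6 lines: jych msri snbue rki nry xxzk

Answer: jych
msri
snbue
rki
nry
xxzk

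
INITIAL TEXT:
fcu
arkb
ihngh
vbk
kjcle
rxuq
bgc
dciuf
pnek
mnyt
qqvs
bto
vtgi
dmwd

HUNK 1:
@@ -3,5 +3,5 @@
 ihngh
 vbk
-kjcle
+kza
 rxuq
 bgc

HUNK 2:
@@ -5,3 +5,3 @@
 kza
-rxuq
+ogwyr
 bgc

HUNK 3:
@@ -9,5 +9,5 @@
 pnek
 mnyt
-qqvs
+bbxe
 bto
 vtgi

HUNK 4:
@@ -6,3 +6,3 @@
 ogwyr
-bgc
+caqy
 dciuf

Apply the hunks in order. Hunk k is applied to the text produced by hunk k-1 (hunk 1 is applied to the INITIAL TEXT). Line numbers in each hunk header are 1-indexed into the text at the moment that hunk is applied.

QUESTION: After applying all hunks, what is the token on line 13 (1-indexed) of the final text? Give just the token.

Answer: vtgi

Derivation:
Hunk 1: at line 3 remove [kjcle] add [kza] -> 14 lines: fcu arkb ihngh vbk kza rxuq bgc dciuf pnek mnyt qqvs bto vtgi dmwd
Hunk 2: at line 5 remove [rxuq] add [ogwyr] -> 14 lines: fcu arkb ihngh vbk kza ogwyr bgc dciuf pnek mnyt qqvs bto vtgi dmwd
Hunk 3: at line 9 remove [qqvs] add [bbxe] -> 14 lines: fcu arkb ihngh vbk kza ogwyr bgc dciuf pnek mnyt bbxe bto vtgi dmwd
Hunk 4: at line 6 remove [bgc] add [caqy] -> 14 lines: fcu arkb ihngh vbk kza ogwyr caqy dciuf pnek mnyt bbxe bto vtgi dmwd
Final line 13: vtgi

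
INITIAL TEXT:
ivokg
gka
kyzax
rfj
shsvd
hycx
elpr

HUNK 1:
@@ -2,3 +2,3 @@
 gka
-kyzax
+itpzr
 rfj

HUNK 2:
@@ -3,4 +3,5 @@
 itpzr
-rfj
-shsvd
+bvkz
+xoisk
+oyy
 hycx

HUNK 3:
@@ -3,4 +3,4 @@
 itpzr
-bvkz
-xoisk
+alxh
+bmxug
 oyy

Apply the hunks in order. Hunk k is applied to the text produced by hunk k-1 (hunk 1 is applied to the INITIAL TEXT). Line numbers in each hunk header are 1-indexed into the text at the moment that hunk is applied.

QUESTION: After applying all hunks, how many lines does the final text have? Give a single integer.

Answer: 8

Derivation:
Hunk 1: at line 2 remove [kyzax] add [itpzr] -> 7 lines: ivokg gka itpzr rfj shsvd hycx elpr
Hunk 2: at line 3 remove [rfj,shsvd] add [bvkz,xoisk,oyy] -> 8 lines: ivokg gka itpzr bvkz xoisk oyy hycx elpr
Hunk 3: at line 3 remove [bvkz,xoisk] add [alxh,bmxug] -> 8 lines: ivokg gka itpzr alxh bmxug oyy hycx elpr
Final line count: 8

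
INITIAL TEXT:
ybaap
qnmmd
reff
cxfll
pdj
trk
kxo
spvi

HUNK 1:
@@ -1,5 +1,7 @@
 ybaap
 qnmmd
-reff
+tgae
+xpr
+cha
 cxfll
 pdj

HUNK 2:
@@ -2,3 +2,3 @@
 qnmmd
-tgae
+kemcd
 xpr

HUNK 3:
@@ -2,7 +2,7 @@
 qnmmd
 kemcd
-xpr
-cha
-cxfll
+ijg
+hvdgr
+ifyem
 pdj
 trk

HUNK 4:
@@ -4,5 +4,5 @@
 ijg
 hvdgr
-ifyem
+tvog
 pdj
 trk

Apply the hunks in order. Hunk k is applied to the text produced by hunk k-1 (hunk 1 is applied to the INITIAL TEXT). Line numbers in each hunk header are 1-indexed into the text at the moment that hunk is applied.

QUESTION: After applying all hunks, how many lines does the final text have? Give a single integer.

Answer: 10

Derivation:
Hunk 1: at line 1 remove [reff] add [tgae,xpr,cha] -> 10 lines: ybaap qnmmd tgae xpr cha cxfll pdj trk kxo spvi
Hunk 2: at line 2 remove [tgae] add [kemcd] -> 10 lines: ybaap qnmmd kemcd xpr cha cxfll pdj trk kxo spvi
Hunk 3: at line 2 remove [xpr,cha,cxfll] add [ijg,hvdgr,ifyem] -> 10 lines: ybaap qnmmd kemcd ijg hvdgr ifyem pdj trk kxo spvi
Hunk 4: at line 4 remove [ifyem] add [tvog] -> 10 lines: ybaap qnmmd kemcd ijg hvdgr tvog pdj trk kxo spvi
Final line count: 10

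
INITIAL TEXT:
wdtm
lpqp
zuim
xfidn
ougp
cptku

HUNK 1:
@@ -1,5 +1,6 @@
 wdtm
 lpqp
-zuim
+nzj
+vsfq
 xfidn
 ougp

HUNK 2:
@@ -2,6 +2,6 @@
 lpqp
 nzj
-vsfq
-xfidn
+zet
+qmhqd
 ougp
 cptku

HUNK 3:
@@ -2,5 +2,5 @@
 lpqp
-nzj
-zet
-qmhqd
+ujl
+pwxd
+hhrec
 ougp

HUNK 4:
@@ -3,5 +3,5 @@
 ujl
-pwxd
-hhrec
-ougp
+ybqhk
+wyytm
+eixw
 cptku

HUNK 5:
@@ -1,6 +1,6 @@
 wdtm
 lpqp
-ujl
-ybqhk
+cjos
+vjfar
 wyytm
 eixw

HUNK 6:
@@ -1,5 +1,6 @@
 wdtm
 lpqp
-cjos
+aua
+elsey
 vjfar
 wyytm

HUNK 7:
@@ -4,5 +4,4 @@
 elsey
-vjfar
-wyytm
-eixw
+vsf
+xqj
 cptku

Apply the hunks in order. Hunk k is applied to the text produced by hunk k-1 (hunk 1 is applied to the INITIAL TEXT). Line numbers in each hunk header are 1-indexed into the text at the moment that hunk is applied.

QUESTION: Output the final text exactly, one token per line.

Answer: wdtm
lpqp
aua
elsey
vsf
xqj
cptku

Derivation:
Hunk 1: at line 1 remove [zuim] add [nzj,vsfq] -> 7 lines: wdtm lpqp nzj vsfq xfidn ougp cptku
Hunk 2: at line 2 remove [vsfq,xfidn] add [zet,qmhqd] -> 7 lines: wdtm lpqp nzj zet qmhqd ougp cptku
Hunk 3: at line 2 remove [nzj,zet,qmhqd] add [ujl,pwxd,hhrec] -> 7 lines: wdtm lpqp ujl pwxd hhrec ougp cptku
Hunk 4: at line 3 remove [pwxd,hhrec,ougp] add [ybqhk,wyytm,eixw] -> 7 lines: wdtm lpqp ujl ybqhk wyytm eixw cptku
Hunk 5: at line 1 remove [ujl,ybqhk] add [cjos,vjfar] -> 7 lines: wdtm lpqp cjos vjfar wyytm eixw cptku
Hunk 6: at line 1 remove [cjos] add [aua,elsey] -> 8 lines: wdtm lpqp aua elsey vjfar wyytm eixw cptku
Hunk 7: at line 4 remove [vjfar,wyytm,eixw] add [vsf,xqj] -> 7 lines: wdtm lpqp aua elsey vsf xqj cptku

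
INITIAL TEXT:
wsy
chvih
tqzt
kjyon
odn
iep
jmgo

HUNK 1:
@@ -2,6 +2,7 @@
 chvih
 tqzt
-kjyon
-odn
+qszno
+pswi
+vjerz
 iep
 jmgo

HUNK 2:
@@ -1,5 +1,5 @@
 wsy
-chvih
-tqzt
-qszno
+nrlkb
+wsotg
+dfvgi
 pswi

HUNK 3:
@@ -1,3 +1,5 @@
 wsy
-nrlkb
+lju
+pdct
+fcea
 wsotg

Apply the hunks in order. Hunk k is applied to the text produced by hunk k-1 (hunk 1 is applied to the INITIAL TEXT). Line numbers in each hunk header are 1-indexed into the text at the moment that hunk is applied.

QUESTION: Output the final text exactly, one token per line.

Hunk 1: at line 2 remove [kjyon,odn] add [qszno,pswi,vjerz] -> 8 lines: wsy chvih tqzt qszno pswi vjerz iep jmgo
Hunk 2: at line 1 remove [chvih,tqzt,qszno] add [nrlkb,wsotg,dfvgi] -> 8 lines: wsy nrlkb wsotg dfvgi pswi vjerz iep jmgo
Hunk 3: at line 1 remove [nrlkb] add [lju,pdct,fcea] -> 10 lines: wsy lju pdct fcea wsotg dfvgi pswi vjerz iep jmgo

Answer: wsy
lju
pdct
fcea
wsotg
dfvgi
pswi
vjerz
iep
jmgo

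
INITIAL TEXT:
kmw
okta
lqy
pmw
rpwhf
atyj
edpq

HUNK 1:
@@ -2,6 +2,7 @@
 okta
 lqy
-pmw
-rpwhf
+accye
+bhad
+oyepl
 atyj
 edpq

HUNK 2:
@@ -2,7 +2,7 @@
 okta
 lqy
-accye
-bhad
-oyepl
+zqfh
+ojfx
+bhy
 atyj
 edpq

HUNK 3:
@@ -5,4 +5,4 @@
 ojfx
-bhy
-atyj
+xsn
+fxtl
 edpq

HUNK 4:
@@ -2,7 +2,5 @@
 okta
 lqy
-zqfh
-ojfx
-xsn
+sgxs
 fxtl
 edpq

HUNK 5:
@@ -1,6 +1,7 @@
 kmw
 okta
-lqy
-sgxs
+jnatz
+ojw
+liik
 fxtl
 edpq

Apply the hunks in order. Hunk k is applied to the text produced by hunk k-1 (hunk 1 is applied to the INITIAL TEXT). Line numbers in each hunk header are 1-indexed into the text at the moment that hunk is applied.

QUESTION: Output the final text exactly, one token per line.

Hunk 1: at line 2 remove [pmw,rpwhf] add [accye,bhad,oyepl] -> 8 lines: kmw okta lqy accye bhad oyepl atyj edpq
Hunk 2: at line 2 remove [accye,bhad,oyepl] add [zqfh,ojfx,bhy] -> 8 lines: kmw okta lqy zqfh ojfx bhy atyj edpq
Hunk 3: at line 5 remove [bhy,atyj] add [xsn,fxtl] -> 8 lines: kmw okta lqy zqfh ojfx xsn fxtl edpq
Hunk 4: at line 2 remove [zqfh,ojfx,xsn] add [sgxs] -> 6 lines: kmw okta lqy sgxs fxtl edpq
Hunk 5: at line 1 remove [lqy,sgxs] add [jnatz,ojw,liik] -> 7 lines: kmw okta jnatz ojw liik fxtl edpq

Answer: kmw
okta
jnatz
ojw
liik
fxtl
edpq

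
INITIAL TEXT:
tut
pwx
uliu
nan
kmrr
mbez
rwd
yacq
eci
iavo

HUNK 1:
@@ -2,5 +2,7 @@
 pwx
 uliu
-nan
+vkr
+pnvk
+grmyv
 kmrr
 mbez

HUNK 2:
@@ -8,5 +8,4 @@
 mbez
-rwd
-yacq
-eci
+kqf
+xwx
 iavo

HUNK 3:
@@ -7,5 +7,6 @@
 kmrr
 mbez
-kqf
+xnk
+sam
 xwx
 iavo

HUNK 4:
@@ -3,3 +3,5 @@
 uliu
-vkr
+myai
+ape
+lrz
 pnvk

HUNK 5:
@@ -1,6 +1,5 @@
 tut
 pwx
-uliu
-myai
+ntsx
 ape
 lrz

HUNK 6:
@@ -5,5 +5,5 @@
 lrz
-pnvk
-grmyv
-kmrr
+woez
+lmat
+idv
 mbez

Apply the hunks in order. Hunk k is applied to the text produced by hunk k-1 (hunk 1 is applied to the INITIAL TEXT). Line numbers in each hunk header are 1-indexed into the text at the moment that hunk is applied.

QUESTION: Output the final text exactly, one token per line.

Answer: tut
pwx
ntsx
ape
lrz
woez
lmat
idv
mbez
xnk
sam
xwx
iavo

Derivation:
Hunk 1: at line 2 remove [nan] add [vkr,pnvk,grmyv] -> 12 lines: tut pwx uliu vkr pnvk grmyv kmrr mbez rwd yacq eci iavo
Hunk 2: at line 8 remove [rwd,yacq,eci] add [kqf,xwx] -> 11 lines: tut pwx uliu vkr pnvk grmyv kmrr mbez kqf xwx iavo
Hunk 3: at line 7 remove [kqf] add [xnk,sam] -> 12 lines: tut pwx uliu vkr pnvk grmyv kmrr mbez xnk sam xwx iavo
Hunk 4: at line 3 remove [vkr] add [myai,ape,lrz] -> 14 lines: tut pwx uliu myai ape lrz pnvk grmyv kmrr mbez xnk sam xwx iavo
Hunk 5: at line 1 remove [uliu,myai] add [ntsx] -> 13 lines: tut pwx ntsx ape lrz pnvk grmyv kmrr mbez xnk sam xwx iavo
Hunk 6: at line 5 remove [pnvk,grmyv,kmrr] add [woez,lmat,idv] -> 13 lines: tut pwx ntsx ape lrz woez lmat idv mbez xnk sam xwx iavo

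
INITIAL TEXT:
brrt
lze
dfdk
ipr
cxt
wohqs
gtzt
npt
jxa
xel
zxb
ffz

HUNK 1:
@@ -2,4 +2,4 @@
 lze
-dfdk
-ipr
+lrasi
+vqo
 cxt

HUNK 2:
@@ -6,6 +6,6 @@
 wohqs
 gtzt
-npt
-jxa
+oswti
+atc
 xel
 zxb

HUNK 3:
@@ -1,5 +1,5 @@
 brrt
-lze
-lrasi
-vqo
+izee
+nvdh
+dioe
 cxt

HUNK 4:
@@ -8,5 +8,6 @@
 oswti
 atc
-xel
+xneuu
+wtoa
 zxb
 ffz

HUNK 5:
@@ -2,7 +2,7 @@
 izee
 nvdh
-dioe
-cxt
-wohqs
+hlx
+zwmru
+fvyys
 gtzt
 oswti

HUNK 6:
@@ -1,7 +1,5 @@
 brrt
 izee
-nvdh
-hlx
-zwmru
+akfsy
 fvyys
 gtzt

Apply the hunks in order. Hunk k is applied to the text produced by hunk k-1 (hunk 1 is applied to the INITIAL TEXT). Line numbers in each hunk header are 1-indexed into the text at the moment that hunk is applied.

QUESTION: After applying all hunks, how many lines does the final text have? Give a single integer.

Hunk 1: at line 2 remove [dfdk,ipr] add [lrasi,vqo] -> 12 lines: brrt lze lrasi vqo cxt wohqs gtzt npt jxa xel zxb ffz
Hunk 2: at line 6 remove [npt,jxa] add [oswti,atc] -> 12 lines: brrt lze lrasi vqo cxt wohqs gtzt oswti atc xel zxb ffz
Hunk 3: at line 1 remove [lze,lrasi,vqo] add [izee,nvdh,dioe] -> 12 lines: brrt izee nvdh dioe cxt wohqs gtzt oswti atc xel zxb ffz
Hunk 4: at line 8 remove [xel] add [xneuu,wtoa] -> 13 lines: brrt izee nvdh dioe cxt wohqs gtzt oswti atc xneuu wtoa zxb ffz
Hunk 5: at line 2 remove [dioe,cxt,wohqs] add [hlx,zwmru,fvyys] -> 13 lines: brrt izee nvdh hlx zwmru fvyys gtzt oswti atc xneuu wtoa zxb ffz
Hunk 6: at line 1 remove [nvdh,hlx,zwmru] add [akfsy] -> 11 lines: brrt izee akfsy fvyys gtzt oswti atc xneuu wtoa zxb ffz
Final line count: 11

Answer: 11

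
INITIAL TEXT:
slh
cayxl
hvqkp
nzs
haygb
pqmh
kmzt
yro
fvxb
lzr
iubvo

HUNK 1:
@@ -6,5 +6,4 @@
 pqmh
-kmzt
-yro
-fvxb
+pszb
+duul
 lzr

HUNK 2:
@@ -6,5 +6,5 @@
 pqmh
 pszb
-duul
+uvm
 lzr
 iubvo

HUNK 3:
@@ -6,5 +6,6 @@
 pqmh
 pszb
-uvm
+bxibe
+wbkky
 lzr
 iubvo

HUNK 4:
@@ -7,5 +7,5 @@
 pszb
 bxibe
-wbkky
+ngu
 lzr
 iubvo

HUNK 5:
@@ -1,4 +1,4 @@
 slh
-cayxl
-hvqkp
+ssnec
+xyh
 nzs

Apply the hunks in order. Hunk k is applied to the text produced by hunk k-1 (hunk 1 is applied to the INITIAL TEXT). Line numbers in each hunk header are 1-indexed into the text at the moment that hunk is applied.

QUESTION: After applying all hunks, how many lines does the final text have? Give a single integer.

Hunk 1: at line 6 remove [kmzt,yro,fvxb] add [pszb,duul] -> 10 lines: slh cayxl hvqkp nzs haygb pqmh pszb duul lzr iubvo
Hunk 2: at line 6 remove [duul] add [uvm] -> 10 lines: slh cayxl hvqkp nzs haygb pqmh pszb uvm lzr iubvo
Hunk 3: at line 6 remove [uvm] add [bxibe,wbkky] -> 11 lines: slh cayxl hvqkp nzs haygb pqmh pszb bxibe wbkky lzr iubvo
Hunk 4: at line 7 remove [wbkky] add [ngu] -> 11 lines: slh cayxl hvqkp nzs haygb pqmh pszb bxibe ngu lzr iubvo
Hunk 5: at line 1 remove [cayxl,hvqkp] add [ssnec,xyh] -> 11 lines: slh ssnec xyh nzs haygb pqmh pszb bxibe ngu lzr iubvo
Final line count: 11

Answer: 11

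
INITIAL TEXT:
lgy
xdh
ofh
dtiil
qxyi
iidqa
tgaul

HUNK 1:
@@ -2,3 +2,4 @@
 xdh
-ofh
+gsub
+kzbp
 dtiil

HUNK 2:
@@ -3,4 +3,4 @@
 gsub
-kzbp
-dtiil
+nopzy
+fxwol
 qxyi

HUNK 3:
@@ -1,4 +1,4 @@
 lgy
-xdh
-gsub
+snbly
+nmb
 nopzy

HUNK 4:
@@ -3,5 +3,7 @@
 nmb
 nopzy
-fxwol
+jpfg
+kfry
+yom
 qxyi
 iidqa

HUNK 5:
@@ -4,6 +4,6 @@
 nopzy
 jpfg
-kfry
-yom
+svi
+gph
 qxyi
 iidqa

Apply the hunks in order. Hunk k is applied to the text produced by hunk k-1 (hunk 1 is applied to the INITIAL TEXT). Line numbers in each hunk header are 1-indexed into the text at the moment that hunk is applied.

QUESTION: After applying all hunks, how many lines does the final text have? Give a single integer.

Answer: 10

Derivation:
Hunk 1: at line 2 remove [ofh] add [gsub,kzbp] -> 8 lines: lgy xdh gsub kzbp dtiil qxyi iidqa tgaul
Hunk 2: at line 3 remove [kzbp,dtiil] add [nopzy,fxwol] -> 8 lines: lgy xdh gsub nopzy fxwol qxyi iidqa tgaul
Hunk 3: at line 1 remove [xdh,gsub] add [snbly,nmb] -> 8 lines: lgy snbly nmb nopzy fxwol qxyi iidqa tgaul
Hunk 4: at line 3 remove [fxwol] add [jpfg,kfry,yom] -> 10 lines: lgy snbly nmb nopzy jpfg kfry yom qxyi iidqa tgaul
Hunk 5: at line 4 remove [kfry,yom] add [svi,gph] -> 10 lines: lgy snbly nmb nopzy jpfg svi gph qxyi iidqa tgaul
Final line count: 10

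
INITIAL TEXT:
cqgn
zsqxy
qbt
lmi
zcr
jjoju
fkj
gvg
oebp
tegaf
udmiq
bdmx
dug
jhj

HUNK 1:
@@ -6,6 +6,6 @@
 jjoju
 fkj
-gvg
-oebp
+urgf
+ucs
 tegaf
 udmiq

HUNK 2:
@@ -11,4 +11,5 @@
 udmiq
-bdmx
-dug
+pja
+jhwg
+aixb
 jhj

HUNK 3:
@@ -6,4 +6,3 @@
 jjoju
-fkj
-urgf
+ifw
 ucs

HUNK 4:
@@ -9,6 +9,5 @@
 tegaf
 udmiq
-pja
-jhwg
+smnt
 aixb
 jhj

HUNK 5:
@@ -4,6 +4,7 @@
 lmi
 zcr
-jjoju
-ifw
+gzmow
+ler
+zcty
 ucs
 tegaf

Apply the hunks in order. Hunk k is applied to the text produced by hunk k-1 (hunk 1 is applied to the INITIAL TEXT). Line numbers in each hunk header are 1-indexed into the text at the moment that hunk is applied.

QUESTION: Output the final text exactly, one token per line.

Answer: cqgn
zsqxy
qbt
lmi
zcr
gzmow
ler
zcty
ucs
tegaf
udmiq
smnt
aixb
jhj

Derivation:
Hunk 1: at line 6 remove [gvg,oebp] add [urgf,ucs] -> 14 lines: cqgn zsqxy qbt lmi zcr jjoju fkj urgf ucs tegaf udmiq bdmx dug jhj
Hunk 2: at line 11 remove [bdmx,dug] add [pja,jhwg,aixb] -> 15 lines: cqgn zsqxy qbt lmi zcr jjoju fkj urgf ucs tegaf udmiq pja jhwg aixb jhj
Hunk 3: at line 6 remove [fkj,urgf] add [ifw] -> 14 lines: cqgn zsqxy qbt lmi zcr jjoju ifw ucs tegaf udmiq pja jhwg aixb jhj
Hunk 4: at line 9 remove [pja,jhwg] add [smnt] -> 13 lines: cqgn zsqxy qbt lmi zcr jjoju ifw ucs tegaf udmiq smnt aixb jhj
Hunk 5: at line 4 remove [jjoju,ifw] add [gzmow,ler,zcty] -> 14 lines: cqgn zsqxy qbt lmi zcr gzmow ler zcty ucs tegaf udmiq smnt aixb jhj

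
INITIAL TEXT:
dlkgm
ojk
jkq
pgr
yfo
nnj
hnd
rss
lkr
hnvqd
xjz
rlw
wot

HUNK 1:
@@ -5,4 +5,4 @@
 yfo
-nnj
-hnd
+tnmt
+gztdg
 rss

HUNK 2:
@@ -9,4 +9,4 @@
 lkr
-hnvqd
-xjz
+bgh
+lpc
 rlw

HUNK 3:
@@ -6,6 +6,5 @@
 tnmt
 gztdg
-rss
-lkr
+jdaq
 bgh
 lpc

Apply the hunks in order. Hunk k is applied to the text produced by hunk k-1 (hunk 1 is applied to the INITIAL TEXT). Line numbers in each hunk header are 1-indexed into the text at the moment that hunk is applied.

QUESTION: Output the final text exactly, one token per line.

Answer: dlkgm
ojk
jkq
pgr
yfo
tnmt
gztdg
jdaq
bgh
lpc
rlw
wot

Derivation:
Hunk 1: at line 5 remove [nnj,hnd] add [tnmt,gztdg] -> 13 lines: dlkgm ojk jkq pgr yfo tnmt gztdg rss lkr hnvqd xjz rlw wot
Hunk 2: at line 9 remove [hnvqd,xjz] add [bgh,lpc] -> 13 lines: dlkgm ojk jkq pgr yfo tnmt gztdg rss lkr bgh lpc rlw wot
Hunk 3: at line 6 remove [rss,lkr] add [jdaq] -> 12 lines: dlkgm ojk jkq pgr yfo tnmt gztdg jdaq bgh lpc rlw wot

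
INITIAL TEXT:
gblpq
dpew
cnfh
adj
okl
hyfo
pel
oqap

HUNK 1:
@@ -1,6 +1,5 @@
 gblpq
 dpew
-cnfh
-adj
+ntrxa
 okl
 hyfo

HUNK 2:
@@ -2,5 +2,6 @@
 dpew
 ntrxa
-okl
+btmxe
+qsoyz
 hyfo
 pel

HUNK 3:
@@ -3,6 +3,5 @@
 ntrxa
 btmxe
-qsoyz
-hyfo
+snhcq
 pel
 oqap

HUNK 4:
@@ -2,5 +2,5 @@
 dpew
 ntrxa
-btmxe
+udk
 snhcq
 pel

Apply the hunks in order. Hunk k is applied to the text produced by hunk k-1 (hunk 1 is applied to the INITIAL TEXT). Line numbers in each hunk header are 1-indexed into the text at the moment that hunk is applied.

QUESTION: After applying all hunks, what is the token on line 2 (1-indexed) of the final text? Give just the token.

Answer: dpew

Derivation:
Hunk 1: at line 1 remove [cnfh,adj] add [ntrxa] -> 7 lines: gblpq dpew ntrxa okl hyfo pel oqap
Hunk 2: at line 2 remove [okl] add [btmxe,qsoyz] -> 8 lines: gblpq dpew ntrxa btmxe qsoyz hyfo pel oqap
Hunk 3: at line 3 remove [qsoyz,hyfo] add [snhcq] -> 7 lines: gblpq dpew ntrxa btmxe snhcq pel oqap
Hunk 4: at line 2 remove [btmxe] add [udk] -> 7 lines: gblpq dpew ntrxa udk snhcq pel oqap
Final line 2: dpew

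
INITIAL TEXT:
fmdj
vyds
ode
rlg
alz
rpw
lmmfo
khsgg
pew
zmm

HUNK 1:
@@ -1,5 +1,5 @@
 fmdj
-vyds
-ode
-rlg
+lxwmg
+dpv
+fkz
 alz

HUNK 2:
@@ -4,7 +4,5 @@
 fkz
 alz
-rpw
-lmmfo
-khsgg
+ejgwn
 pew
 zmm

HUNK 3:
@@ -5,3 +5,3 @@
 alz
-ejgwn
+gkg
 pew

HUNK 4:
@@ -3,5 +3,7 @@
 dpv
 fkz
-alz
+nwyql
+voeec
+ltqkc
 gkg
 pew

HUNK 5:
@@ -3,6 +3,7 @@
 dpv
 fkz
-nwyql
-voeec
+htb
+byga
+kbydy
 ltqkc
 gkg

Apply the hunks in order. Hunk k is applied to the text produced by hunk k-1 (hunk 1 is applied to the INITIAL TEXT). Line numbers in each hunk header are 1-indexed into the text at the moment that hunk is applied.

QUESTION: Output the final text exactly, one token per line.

Hunk 1: at line 1 remove [vyds,ode,rlg] add [lxwmg,dpv,fkz] -> 10 lines: fmdj lxwmg dpv fkz alz rpw lmmfo khsgg pew zmm
Hunk 2: at line 4 remove [rpw,lmmfo,khsgg] add [ejgwn] -> 8 lines: fmdj lxwmg dpv fkz alz ejgwn pew zmm
Hunk 3: at line 5 remove [ejgwn] add [gkg] -> 8 lines: fmdj lxwmg dpv fkz alz gkg pew zmm
Hunk 4: at line 3 remove [alz] add [nwyql,voeec,ltqkc] -> 10 lines: fmdj lxwmg dpv fkz nwyql voeec ltqkc gkg pew zmm
Hunk 5: at line 3 remove [nwyql,voeec] add [htb,byga,kbydy] -> 11 lines: fmdj lxwmg dpv fkz htb byga kbydy ltqkc gkg pew zmm

Answer: fmdj
lxwmg
dpv
fkz
htb
byga
kbydy
ltqkc
gkg
pew
zmm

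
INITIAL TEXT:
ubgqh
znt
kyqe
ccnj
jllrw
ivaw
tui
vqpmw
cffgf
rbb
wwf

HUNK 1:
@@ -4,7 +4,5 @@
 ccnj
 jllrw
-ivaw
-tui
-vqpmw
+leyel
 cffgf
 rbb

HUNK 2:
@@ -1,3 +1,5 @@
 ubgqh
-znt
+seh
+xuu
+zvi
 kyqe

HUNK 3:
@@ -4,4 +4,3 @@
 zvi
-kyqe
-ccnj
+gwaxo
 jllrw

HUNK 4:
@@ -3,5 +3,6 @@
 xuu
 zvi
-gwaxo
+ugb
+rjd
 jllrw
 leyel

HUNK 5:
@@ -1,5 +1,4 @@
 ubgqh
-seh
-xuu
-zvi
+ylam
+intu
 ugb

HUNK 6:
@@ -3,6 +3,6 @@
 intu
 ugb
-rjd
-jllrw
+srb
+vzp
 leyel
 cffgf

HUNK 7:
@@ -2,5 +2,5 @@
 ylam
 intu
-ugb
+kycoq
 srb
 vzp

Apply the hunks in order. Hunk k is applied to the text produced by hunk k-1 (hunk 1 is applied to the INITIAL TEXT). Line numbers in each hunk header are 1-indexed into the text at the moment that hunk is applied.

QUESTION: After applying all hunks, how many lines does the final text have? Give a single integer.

Hunk 1: at line 4 remove [ivaw,tui,vqpmw] add [leyel] -> 9 lines: ubgqh znt kyqe ccnj jllrw leyel cffgf rbb wwf
Hunk 2: at line 1 remove [znt] add [seh,xuu,zvi] -> 11 lines: ubgqh seh xuu zvi kyqe ccnj jllrw leyel cffgf rbb wwf
Hunk 3: at line 4 remove [kyqe,ccnj] add [gwaxo] -> 10 lines: ubgqh seh xuu zvi gwaxo jllrw leyel cffgf rbb wwf
Hunk 4: at line 3 remove [gwaxo] add [ugb,rjd] -> 11 lines: ubgqh seh xuu zvi ugb rjd jllrw leyel cffgf rbb wwf
Hunk 5: at line 1 remove [seh,xuu,zvi] add [ylam,intu] -> 10 lines: ubgqh ylam intu ugb rjd jllrw leyel cffgf rbb wwf
Hunk 6: at line 3 remove [rjd,jllrw] add [srb,vzp] -> 10 lines: ubgqh ylam intu ugb srb vzp leyel cffgf rbb wwf
Hunk 7: at line 2 remove [ugb] add [kycoq] -> 10 lines: ubgqh ylam intu kycoq srb vzp leyel cffgf rbb wwf
Final line count: 10

Answer: 10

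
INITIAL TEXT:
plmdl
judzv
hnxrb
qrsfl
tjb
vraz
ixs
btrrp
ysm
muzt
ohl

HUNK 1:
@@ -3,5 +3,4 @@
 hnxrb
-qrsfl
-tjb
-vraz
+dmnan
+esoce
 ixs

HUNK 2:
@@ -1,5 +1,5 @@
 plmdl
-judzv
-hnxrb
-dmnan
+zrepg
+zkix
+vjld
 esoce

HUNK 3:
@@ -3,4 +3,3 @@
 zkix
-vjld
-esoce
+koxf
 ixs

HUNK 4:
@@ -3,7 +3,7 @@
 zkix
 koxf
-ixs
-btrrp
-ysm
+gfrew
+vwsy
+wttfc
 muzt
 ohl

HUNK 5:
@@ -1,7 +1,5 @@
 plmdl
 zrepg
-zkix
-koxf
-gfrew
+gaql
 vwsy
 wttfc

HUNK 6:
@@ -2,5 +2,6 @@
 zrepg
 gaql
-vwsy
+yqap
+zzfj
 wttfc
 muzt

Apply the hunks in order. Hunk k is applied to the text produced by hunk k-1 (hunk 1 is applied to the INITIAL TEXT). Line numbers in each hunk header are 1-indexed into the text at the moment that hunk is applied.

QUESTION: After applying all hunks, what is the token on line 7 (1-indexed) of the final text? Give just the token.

Answer: muzt

Derivation:
Hunk 1: at line 3 remove [qrsfl,tjb,vraz] add [dmnan,esoce] -> 10 lines: plmdl judzv hnxrb dmnan esoce ixs btrrp ysm muzt ohl
Hunk 2: at line 1 remove [judzv,hnxrb,dmnan] add [zrepg,zkix,vjld] -> 10 lines: plmdl zrepg zkix vjld esoce ixs btrrp ysm muzt ohl
Hunk 3: at line 3 remove [vjld,esoce] add [koxf] -> 9 lines: plmdl zrepg zkix koxf ixs btrrp ysm muzt ohl
Hunk 4: at line 3 remove [ixs,btrrp,ysm] add [gfrew,vwsy,wttfc] -> 9 lines: plmdl zrepg zkix koxf gfrew vwsy wttfc muzt ohl
Hunk 5: at line 1 remove [zkix,koxf,gfrew] add [gaql] -> 7 lines: plmdl zrepg gaql vwsy wttfc muzt ohl
Hunk 6: at line 2 remove [vwsy] add [yqap,zzfj] -> 8 lines: plmdl zrepg gaql yqap zzfj wttfc muzt ohl
Final line 7: muzt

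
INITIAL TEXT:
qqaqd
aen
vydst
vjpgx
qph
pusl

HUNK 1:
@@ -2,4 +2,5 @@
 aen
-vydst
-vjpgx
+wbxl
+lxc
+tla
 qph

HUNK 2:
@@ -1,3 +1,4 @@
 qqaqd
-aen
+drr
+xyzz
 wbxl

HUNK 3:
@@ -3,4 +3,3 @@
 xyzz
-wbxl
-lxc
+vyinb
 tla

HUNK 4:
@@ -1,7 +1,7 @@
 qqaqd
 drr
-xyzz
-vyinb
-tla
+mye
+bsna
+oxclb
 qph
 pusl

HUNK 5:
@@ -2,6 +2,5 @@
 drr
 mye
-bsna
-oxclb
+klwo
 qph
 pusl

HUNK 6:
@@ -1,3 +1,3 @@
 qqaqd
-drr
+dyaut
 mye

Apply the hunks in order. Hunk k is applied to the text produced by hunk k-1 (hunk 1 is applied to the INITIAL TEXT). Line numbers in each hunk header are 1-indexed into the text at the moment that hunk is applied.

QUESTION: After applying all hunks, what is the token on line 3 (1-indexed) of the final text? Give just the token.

Answer: mye

Derivation:
Hunk 1: at line 2 remove [vydst,vjpgx] add [wbxl,lxc,tla] -> 7 lines: qqaqd aen wbxl lxc tla qph pusl
Hunk 2: at line 1 remove [aen] add [drr,xyzz] -> 8 lines: qqaqd drr xyzz wbxl lxc tla qph pusl
Hunk 3: at line 3 remove [wbxl,lxc] add [vyinb] -> 7 lines: qqaqd drr xyzz vyinb tla qph pusl
Hunk 4: at line 1 remove [xyzz,vyinb,tla] add [mye,bsna,oxclb] -> 7 lines: qqaqd drr mye bsna oxclb qph pusl
Hunk 5: at line 2 remove [bsna,oxclb] add [klwo] -> 6 lines: qqaqd drr mye klwo qph pusl
Hunk 6: at line 1 remove [drr] add [dyaut] -> 6 lines: qqaqd dyaut mye klwo qph pusl
Final line 3: mye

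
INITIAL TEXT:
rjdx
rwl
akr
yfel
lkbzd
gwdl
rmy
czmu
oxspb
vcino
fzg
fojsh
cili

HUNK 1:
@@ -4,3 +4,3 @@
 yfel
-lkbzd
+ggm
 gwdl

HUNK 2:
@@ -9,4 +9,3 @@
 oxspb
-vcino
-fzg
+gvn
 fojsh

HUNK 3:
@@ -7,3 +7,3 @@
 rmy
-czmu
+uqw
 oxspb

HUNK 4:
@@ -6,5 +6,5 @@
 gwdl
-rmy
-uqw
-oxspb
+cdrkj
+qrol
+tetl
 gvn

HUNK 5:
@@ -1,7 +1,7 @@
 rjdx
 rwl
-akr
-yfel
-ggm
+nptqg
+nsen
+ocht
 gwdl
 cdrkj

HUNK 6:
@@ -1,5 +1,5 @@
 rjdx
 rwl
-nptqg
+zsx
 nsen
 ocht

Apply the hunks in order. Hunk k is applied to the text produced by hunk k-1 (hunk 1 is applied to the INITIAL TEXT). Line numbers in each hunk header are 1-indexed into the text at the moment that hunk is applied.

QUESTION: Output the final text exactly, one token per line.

Answer: rjdx
rwl
zsx
nsen
ocht
gwdl
cdrkj
qrol
tetl
gvn
fojsh
cili

Derivation:
Hunk 1: at line 4 remove [lkbzd] add [ggm] -> 13 lines: rjdx rwl akr yfel ggm gwdl rmy czmu oxspb vcino fzg fojsh cili
Hunk 2: at line 9 remove [vcino,fzg] add [gvn] -> 12 lines: rjdx rwl akr yfel ggm gwdl rmy czmu oxspb gvn fojsh cili
Hunk 3: at line 7 remove [czmu] add [uqw] -> 12 lines: rjdx rwl akr yfel ggm gwdl rmy uqw oxspb gvn fojsh cili
Hunk 4: at line 6 remove [rmy,uqw,oxspb] add [cdrkj,qrol,tetl] -> 12 lines: rjdx rwl akr yfel ggm gwdl cdrkj qrol tetl gvn fojsh cili
Hunk 5: at line 1 remove [akr,yfel,ggm] add [nptqg,nsen,ocht] -> 12 lines: rjdx rwl nptqg nsen ocht gwdl cdrkj qrol tetl gvn fojsh cili
Hunk 6: at line 1 remove [nptqg] add [zsx] -> 12 lines: rjdx rwl zsx nsen ocht gwdl cdrkj qrol tetl gvn fojsh cili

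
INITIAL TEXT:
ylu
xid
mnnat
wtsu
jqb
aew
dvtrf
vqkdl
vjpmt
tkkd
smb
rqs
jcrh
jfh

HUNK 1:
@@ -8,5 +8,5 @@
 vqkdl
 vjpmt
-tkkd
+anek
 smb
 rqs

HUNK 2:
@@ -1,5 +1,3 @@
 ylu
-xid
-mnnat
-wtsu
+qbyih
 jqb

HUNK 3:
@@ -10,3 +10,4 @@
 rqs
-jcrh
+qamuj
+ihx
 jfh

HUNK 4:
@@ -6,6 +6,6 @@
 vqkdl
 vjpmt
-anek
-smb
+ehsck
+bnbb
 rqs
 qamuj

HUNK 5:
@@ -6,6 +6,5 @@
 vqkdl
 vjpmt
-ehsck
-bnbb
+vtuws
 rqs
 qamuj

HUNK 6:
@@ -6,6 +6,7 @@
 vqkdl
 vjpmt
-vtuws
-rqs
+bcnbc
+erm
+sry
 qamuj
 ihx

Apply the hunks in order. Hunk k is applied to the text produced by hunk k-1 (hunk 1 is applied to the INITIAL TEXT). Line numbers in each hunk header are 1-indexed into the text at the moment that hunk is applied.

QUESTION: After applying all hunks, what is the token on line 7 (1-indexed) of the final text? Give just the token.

Answer: vjpmt

Derivation:
Hunk 1: at line 8 remove [tkkd] add [anek] -> 14 lines: ylu xid mnnat wtsu jqb aew dvtrf vqkdl vjpmt anek smb rqs jcrh jfh
Hunk 2: at line 1 remove [xid,mnnat,wtsu] add [qbyih] -> 12 lines: ylu qbyih jqb aew dvtrf vqkdl vjpmt anek smb rqs jcrh jfh
Hunk 3: at line 10 remove [jcrh] add [qamuj,ihx] -> 13 lines: ylu qbyih jqb aew dvtrf vqkdl vjpmt anek smb rqs qamuj ihx jfh
Hunk 4: at line 6 remove [anek,smb] add [ehsck,bnbb] -> 13 lines: ylu qbyih jqb aew dvtrf vqkdl vjpmt ehsck bnbb rqs qamuj ihx jfh
Hunk 5: at line 6 remove [ehsck,bnbb] add [vtuws] -> 12 lines: ylu qbyih jqb aew dvtrf vqkdl vjpmt vtuws rqs qamuj ihx jfh
Hunk 6: at line 6 remove [vtuws,rqs] add [bcnbc,erm,sry] -> 13 lines: ylu qbyih jqb aew dvtrf vqkdl vjpmt bcnbc erm sry qamuj ihx jfh
Final line 7: vjpmt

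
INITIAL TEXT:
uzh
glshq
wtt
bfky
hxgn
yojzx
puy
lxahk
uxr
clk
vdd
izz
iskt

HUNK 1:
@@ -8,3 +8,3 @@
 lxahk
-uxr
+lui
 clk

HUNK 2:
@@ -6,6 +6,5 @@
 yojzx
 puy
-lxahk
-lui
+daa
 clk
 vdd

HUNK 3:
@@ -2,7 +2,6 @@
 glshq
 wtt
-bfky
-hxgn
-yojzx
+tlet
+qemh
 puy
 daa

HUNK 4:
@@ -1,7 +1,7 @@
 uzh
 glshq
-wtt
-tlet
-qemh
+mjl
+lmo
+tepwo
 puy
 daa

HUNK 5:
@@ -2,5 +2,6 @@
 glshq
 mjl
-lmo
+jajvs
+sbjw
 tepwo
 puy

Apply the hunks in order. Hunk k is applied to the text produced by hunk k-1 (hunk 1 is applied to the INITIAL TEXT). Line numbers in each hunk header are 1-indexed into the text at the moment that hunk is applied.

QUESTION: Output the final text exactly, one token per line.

Hunk 1: at line 8 remove [uxr] add [lui] -> 13 lines: uzh glshq wtt bfky hxgn yojzx puy lxahk lui clk vdd izz iskt
Hunk 2: at line 6 remove [lxahk,lui] add [daa] -> 12 lines: uzh glshq wtt bfky hxgn yojzx puy daa clk vdd izz iskt
Hunk 3: at line 2 remove [bfky,hxgn,yojzx] add [tlet,qemh] -> 11 lines: uzh glshq wtt tlet qemh puy daa clk vdd izz iskt
Hunk 4: at line 1 remove [wtt,tlet,qemh] add [mjl,lmo,tepwo] -> 11 lines: uzh glshq mjl lmo tepwo puy daa clk vdd izz iskt
Hunk 5: at line 2 remove [lmo] add [jajvs,sbjw] -> 12 lines: uzh glshq mjl jajvs sbjw tepwo puy daa clk vdd izz iskt

Answer: uzh
glshq
mjl
jajvs
sbjw
tepwo
puy
daa
clk
vdd
izz
iskt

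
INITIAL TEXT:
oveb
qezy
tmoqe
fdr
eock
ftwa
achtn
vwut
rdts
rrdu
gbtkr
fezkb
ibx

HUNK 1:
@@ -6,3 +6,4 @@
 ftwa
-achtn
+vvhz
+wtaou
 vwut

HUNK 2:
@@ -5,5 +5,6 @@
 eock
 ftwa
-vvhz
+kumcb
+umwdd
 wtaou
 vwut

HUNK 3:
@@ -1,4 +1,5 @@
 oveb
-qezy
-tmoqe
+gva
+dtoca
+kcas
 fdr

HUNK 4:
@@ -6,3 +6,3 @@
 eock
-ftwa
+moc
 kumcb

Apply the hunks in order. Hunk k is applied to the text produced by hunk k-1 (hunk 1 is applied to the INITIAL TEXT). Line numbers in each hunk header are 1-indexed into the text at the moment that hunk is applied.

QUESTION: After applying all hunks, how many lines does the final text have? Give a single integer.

Hunk 1: at line 6 remove [achtn] add [vvhz,wtaou] -> 14 lines: oveb qezy tmoqe fdr eock ftwa vvhz wtaou vwut rdts rrdu gbtkr fezkb ibx
Hunk 2: at line 5 remove [vvhz] add [kumcb,umwdd] -> 15 lines: oveb qezy tmoqe fdr eock ftwa kumcb umwdd wtaou vwut rdts rrdu gbtkr fezkb ibx
Hunk 3: at line 1 remove [qezy,tmoqe] add [gva,dtoca,kcas] -> 16 lines: oveb gva dtoca kcas fdr eock ftwa kumcb umwdd wtaou vwut rdts rrdu gbtkr fezkb ibx
Hunk 4: at line 6 remove [ftwa] add [moc] -> 16 lines: oveb gva dtoca kcas fdr eock moc kumcb umwdd wtaou vwut rdts rrdu gbtkr fezkb ibx
Final line count: 16

Answer: 16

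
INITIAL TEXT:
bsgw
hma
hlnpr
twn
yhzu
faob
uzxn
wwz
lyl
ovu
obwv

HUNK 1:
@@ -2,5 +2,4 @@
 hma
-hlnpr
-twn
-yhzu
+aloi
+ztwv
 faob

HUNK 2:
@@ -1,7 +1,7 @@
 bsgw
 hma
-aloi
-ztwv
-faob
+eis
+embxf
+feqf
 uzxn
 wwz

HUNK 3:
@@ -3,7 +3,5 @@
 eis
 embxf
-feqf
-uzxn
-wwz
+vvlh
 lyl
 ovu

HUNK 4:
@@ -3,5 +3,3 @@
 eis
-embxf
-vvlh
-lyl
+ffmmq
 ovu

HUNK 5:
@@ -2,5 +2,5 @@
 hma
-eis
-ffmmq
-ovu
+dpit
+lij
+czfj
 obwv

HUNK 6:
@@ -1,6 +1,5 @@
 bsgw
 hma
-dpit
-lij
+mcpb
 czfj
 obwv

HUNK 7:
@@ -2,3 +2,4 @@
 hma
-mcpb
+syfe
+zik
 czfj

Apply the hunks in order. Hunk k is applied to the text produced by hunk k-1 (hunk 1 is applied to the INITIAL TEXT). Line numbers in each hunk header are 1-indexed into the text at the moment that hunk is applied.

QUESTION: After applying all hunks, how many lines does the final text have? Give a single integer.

Hunk 1: at line 2 remove [hlnpr,twn,yhzu] add [aloi,ztwv] -> 10 lines: bsgw hma aloi ztwv faob uzxn wwz lyl ovu obwv
Hunk 2: at line 1 remove [aloi,ztwv,faob] add [eis,embxf,feqf] -> 10 lines: bsgw hma eis embxf feqf uzxn wwz lyl ovu obwv
Hunk 3: at line 3 remove [feqf,uzxn,wwz] add [vvlh] -> 8 lines: bsgw hma eis embxf vvlh lyl ovu obwv
Hunk 4: at line 3 remove [embxf,vvlh,lyl] add [ffmmq] -> 6 lines: bsgw hma eis ffmmq ovu obwv
Hunk 5: at line 2 remove [eis,ffmmq,ovu] add [dpit,lij,czfj] -> 6 lines: bsgw hma dpit lij czfj obwv
Hunk 6: at line 1 remove [dpit,lij] add [mcpb] -> 5 lines: bsgw hma mcpb czfj obwv
Hunk 7: at line 2 remove [mcpb] add [syfe,zik] -> 6 lines: bsgw hma syfe zik czfj obwv
Final line count: 6

Answer: 6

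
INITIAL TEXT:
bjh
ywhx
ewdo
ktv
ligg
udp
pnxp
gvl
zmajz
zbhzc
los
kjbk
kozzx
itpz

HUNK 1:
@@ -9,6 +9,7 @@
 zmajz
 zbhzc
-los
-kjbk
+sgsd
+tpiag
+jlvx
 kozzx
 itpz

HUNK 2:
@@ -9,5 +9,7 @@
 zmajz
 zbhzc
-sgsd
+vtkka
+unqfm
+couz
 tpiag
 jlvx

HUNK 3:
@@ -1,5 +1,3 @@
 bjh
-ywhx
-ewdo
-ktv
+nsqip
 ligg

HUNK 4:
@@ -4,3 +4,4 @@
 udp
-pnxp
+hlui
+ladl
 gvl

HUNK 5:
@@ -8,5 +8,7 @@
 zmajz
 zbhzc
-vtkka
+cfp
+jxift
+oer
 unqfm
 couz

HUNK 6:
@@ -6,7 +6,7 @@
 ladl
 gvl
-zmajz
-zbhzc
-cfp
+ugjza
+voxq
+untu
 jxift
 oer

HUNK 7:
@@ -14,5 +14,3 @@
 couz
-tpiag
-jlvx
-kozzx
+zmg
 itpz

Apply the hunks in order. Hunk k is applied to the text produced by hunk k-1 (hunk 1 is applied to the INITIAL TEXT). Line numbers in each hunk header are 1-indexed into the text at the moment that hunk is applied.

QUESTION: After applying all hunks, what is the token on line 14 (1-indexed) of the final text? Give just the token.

Answer: couz

Derivation:
Hunk 1: at line 9 remove [los,kjbk] add [sgsd,tpiag,jlvx] -> 15 lines: bjh ywhx ewdo ktv ligg udp pnxp gvl zmajz zbhzc sgsd tpiag jlvx kozzx itpz
Hunk 2: at line 9 remove [sgsd] add [vtkka,unqfm,couz] -> 17 lines: bjh ywhx ewdo ktv ligg udp pnxp gvl zmajz zbhzc vtkka unqfm couz tpiag jlvx kozzx itpz
Hunk 3: at line 1 remove [ywhx,ewdo,ktv] add [nsqip] -> 15 lines: bjh nsqip ligg udp pnxp gvl zmajz zbhzc vtkka unqfm couz tpiag jlvx kozzx itpz
Hunk 4: at line 4 remove [pnxp] add [hlui,ladl] -> 16 lines: bjh nsqip ligg udp hlui ladl gvl zmajz zbhzc vtkka unqfm couz tpiag jlvx kozzx itpz
Hunk 5: at line 8 remove [vtkka] add [cfp,jxift,oer] -> 18 lines: bjh nsqip ligg udp hlui ladl gvl zmajz zbhzc cfp jxift oer unqfm couz tpiag jlvx kozzx itpz
Hunk 6: at line 6 remove [zmajz,zbhzc,cfp] add [ugjza,voxq,untu] -> 18 lines: bjh nsqip ligg udp hlui ladl gvl ugjza voxq untu jxift oer unqfm couz tpiag jlvx kozzx itpz
Hunk 7: at line 14 remove [tpiag,jlvx,kozzx] add [zmg] -> 16 lines: bjh nsqip ligg udp hlui ladl gvl ugjza voxq untu jxift oer unqfm couz zmg itpz
Final line 14: couz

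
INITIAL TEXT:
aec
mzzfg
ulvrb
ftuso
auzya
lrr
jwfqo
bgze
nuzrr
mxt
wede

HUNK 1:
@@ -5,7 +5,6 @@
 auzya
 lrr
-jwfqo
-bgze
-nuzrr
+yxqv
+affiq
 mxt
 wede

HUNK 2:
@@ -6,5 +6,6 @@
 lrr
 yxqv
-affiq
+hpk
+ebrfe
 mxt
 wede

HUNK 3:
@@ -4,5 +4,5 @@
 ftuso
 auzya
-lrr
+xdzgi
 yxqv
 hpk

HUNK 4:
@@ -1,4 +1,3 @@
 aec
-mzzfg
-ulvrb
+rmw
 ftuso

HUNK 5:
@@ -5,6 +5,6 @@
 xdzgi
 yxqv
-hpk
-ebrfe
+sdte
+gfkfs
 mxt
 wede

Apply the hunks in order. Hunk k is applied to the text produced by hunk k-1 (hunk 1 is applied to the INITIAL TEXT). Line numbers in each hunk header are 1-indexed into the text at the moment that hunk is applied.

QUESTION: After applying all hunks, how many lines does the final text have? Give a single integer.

Answer: 10

Derivation:
Hunk 1: at line 5 remove [jwfqo,bgze,nuzrr] add [yxqv,affiq] -> 10 lines: aec mzzfg ulvrb ftuso auzya lrr yxqv affiq mxt wede
Hunk 2: at line 6 remove [affiq] add [hpk,ebrfe] -> 11 lines: aec mzzfg ulvrb ftuso auzya lrr yxqv hpk ebrfe mxt wede
Hunk 3: at line 4 remove [lrr] add [xdzgi] -> 11 lines: aec mzzfg ulvrb ftuso auzya xdzgi yxqv hpk ebrfe mxt wede
Hunk 4: at line 1 remove [mzzfg,ulvrb] add [rmw] -> 10 lines: aec rmw ftuso auzya xdzgi yxqv hpk ebrfe mxt wede
Hunk 5: at line 5 remove [hpk,ebrfe] add [sdte,gfkfs] -> 10 lines: aec rmw ftuso auzya xdzgi yxqv sdte gfkfs mxt wede
Final line count: 10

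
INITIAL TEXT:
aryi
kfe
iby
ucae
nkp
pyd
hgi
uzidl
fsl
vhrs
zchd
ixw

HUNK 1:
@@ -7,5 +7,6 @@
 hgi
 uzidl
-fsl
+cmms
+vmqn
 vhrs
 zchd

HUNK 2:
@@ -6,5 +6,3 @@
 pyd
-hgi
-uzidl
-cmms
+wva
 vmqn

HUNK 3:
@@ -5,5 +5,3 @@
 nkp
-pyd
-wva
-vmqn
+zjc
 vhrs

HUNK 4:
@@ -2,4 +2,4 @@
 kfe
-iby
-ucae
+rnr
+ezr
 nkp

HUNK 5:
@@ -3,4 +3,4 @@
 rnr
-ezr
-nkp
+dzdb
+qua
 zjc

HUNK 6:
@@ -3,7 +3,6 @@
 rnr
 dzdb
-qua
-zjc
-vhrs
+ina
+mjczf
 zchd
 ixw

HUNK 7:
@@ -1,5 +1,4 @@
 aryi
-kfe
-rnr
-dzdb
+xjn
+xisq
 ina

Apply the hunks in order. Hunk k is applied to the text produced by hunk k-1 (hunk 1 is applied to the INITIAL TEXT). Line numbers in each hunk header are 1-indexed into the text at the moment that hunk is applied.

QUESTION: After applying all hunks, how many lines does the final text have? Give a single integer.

Hunk 1: at line 7 remove [fsl] add [cmms,vmqn] -> 13 lines: aryi kfe iby ucae nkp pyd hgi uzidl cmms vmqn vhrs zchd ixw
Hunk 2: at line 6 remove [hgi,uzidl,cmms] add [wva] -> 11 lines: aryi kfe iby ucae nkp pyd wva vmqn vhrs zchd ixw
Hunk 3: at line 5 remove [pyd,wva,vmqn] add [zjc] -> 9 lines: aryi kfe iby ucae nkp zjc vhrs zchd ixw
Hunk 4: at line 2 remove [iby,ucae] add [rnr,ezr] -> 9 lines: aryi kfe rnr ezr nkp zjc vhrs zchd ixw
Hunk 5: at line 3 remove [ezr,nkp] add [dzdb,qua] -> 9 lines: aryi kfe rnr dzdb qua zjc vhrs zchd ixw
Hunk 6: at line 3 remove [qua,zjc,vhrs] add [ina,mjczf] -> 8 lines: aryi kfe rnr dzdb ina mjczf zchd ixw
Hunk 7: at line 1 remove [kfe,rnr,dzdb] add [xjn,xisq] -> 7 lines: aryi xjn xisq ina mjczf zchd ixw
Final line count: 7

Answer: 7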